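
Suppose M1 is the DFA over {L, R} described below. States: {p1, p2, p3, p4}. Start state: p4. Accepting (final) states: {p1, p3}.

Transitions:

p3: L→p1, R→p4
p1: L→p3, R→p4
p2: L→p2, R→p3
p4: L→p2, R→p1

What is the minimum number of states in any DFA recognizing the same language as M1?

2

Initial partition by acceptance: {p1,p3} | {p2,p4}.
The partition is now stable with 2 blocks: {p1,p3} | {p2,p4}.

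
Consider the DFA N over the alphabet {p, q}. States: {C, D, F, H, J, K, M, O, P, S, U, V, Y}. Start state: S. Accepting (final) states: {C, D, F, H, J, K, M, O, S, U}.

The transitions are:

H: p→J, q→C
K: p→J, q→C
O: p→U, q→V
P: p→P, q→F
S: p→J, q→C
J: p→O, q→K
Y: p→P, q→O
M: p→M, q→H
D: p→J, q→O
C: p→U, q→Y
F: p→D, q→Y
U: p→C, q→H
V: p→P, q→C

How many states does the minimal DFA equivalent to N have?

6

First remove the unreachable states {M}; 12 states remain.
P0 = {C,D,F,H,J,K,O,S,U} | {P,V,Y}.
Split {C,D,F,H,J,K,O,S,U} by δ(·,q) → {D,H,J,K,S,U} and {C,F,O}.
Split {D,H,J,K,S,U} by δ(·,p) → {D,H,K,S} and {J,U}.
On input p, block {C,F,O} splits into {C,O} and {F}.
Refine {P,V,Y} on symbol q: members go to different blocks, giving {V,Y} and {P}.
No further refinement is possible. Final partition (6 blocks): {D,H,K,S} | {V,Y} | {C,O} | {J,U} | {F} | {P}.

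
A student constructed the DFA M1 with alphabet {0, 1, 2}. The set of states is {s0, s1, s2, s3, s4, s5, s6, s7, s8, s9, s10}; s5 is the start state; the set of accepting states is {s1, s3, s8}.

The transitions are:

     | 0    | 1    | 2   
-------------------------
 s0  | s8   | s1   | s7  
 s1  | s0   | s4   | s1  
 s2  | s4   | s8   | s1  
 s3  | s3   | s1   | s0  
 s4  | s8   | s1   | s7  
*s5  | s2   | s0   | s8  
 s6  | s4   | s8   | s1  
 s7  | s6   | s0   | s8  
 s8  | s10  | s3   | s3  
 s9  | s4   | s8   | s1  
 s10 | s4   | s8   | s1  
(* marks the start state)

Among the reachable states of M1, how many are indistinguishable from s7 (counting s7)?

2

First remove the unreachable states {s9}; 10 states remain.
Start with accepting vs non-accepting: {s1,s3,s8} | {s0,s2,s4,s5,s6,s7,s10}.
Split {s1,s3,s8} by δ(·,0) → {s1,s8} and {s3}.
Split {s1,s8} by δ(·,1) → {s1} and {s8}.
On input 0, block {s0,s2,s4,s5,s6,s7,s10} splits into {s2,s5,s6,s7,s10} and {s0,s4}.
Split {s2,s5,s6,s7,s10} by δ(·,0) → {s2,s6,s10} and {s5,s7}.
No further refinement is possible. Final partition (6 blocks): {s1} | {s2,s6,s10} | {s3} | {s8} | {s0,s4} | {s5,s7}.
The equivalence class containing s7 is {s5,s7}, of size 2.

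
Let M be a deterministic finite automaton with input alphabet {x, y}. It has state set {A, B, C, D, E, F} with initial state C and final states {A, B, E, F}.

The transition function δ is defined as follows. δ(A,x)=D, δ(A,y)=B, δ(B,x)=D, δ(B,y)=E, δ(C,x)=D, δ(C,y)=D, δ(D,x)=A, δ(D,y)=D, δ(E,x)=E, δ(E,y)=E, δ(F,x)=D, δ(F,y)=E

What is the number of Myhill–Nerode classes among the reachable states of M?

5

First remove the unreachable states {F}; 5 states remain.
Start with accepting vs non-accepting: {A,B,E} | {C,D}.
On input x, block {A,B,E} splits into {A,B} and {E}.
Split {A,B} by δ(·,y) → {A} and {B}.
Refine {C,D} on symbol x: members go to different blocks, giving {C} and {D}.
The partition is now stable with 5 blocks: {A} | {C} | {E} | {B} | {D}.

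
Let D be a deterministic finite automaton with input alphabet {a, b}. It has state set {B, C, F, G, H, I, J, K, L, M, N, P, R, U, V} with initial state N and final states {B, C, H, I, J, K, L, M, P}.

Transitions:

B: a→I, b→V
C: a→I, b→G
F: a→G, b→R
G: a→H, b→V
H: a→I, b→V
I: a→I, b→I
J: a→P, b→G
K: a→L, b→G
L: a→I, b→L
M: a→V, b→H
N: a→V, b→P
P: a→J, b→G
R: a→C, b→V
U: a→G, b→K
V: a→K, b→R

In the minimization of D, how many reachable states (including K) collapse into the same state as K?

3

Reachable states from the start: {C,G,H,I,J,K,L,N,P,R,V}. Unreachable: {B,F,M,U} — drop them.
Start with accepting vs non-accepting: {C,H,I,J,K,L,P} | {G,N,R,V}.
Split {C,H,I,J,K,L,P} by δ(·,b) → {C,H,J,K,P} and {I,L}.
On input a, block {C,H,J,K,P} splits into {C,H,K} and {J,P}.
On input a, block {G,N,R,V} splits into {G,R,V} and {N}.
No further refinement is possible. Final partition (5 blocks): {C,H,K} | {G,R,V} | {I,L} | {J,P} | {N}.
State K belongs to the block {C,H,K}, which has 3 states.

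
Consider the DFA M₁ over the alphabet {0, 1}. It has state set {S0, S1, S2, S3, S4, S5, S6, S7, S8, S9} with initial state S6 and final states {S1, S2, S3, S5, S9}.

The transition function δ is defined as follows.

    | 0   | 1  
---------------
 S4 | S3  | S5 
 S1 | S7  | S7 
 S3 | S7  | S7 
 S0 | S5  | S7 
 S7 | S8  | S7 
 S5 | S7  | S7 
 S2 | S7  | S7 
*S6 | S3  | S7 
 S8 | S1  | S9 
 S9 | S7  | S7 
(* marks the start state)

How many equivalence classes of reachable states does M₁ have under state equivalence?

4

First remove the unreachable states {S0,S2,S4,S5}; 6 states remain.
Start with accepting vs non-accepting: {S1,S3,S9} | {S6,S7,S8}.
On input 0, block {S6,S7,S8} splits into {S6,S8} and {S7}.
Refine {S6,S8} on symbol 1: members go to different blocks, giving {S6} and {S8}.
The partition is now stable with 4 blocks: {S1,S3,S9} | {S6} | {S7} | {S8}.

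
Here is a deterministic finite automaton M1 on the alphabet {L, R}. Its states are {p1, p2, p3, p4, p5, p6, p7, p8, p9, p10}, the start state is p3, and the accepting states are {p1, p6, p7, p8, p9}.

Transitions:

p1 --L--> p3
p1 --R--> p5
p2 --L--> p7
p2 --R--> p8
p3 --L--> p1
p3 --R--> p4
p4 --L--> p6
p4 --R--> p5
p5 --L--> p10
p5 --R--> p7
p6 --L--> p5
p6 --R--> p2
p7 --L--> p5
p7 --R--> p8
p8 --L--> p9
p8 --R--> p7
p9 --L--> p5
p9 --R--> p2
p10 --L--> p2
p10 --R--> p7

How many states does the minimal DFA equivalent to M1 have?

Every state is reachable, so we keep all 10.
Start with accepting vs non-accepting: {p1,p6,p7,p8,p9} | {p2,p3,p4,p5,p10}.
On input L, block {p1,p6,p7,p8,p9} splits into {p1,p6,p7,p9} and {p8}.
On input R, block {p1,p6,p7,p9} splits into {p1,p6,p9} and {p7}.
Split {p2,p3,p4,p5,p10} by δ(·,L) → {p3,p4} and {p5,p10} and {p2}.
Refine {p1,p6,p9} on symbol L: members go to different blocks, giving {p6,p9} and {p1}.
Refine {p3,p4} on symbol L: members go to different blocks, giving {p3} and {p4}.
Refine {p5,p10} on symbol L: members go to different blocks, giving {p5} and {p10}.
The partition is now stable with 9 blocks: {p6,p9} | {p3} | {p8} | {p7} | {p5} | {p2} | {p1} | {p4} | {p10}.

9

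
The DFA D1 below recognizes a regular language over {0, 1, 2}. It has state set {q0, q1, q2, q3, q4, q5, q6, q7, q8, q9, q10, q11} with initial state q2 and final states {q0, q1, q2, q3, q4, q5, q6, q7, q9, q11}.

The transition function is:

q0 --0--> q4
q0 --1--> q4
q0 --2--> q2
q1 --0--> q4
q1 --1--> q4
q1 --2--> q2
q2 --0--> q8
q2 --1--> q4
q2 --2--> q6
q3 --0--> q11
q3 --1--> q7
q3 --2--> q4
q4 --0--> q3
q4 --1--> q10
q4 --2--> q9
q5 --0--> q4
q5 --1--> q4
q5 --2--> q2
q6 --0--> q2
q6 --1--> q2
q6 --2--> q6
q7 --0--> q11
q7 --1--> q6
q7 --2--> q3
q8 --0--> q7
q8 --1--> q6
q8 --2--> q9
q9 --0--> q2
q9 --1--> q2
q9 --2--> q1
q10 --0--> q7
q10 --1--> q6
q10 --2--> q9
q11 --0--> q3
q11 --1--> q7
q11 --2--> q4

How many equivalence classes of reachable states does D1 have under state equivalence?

Reachable states from the start: {q1,q2,q3,q4,q6,q7,q8,q9,q10,q11}. Unreachable: {q0,q5} — drop them.
Initial partition by acceptance: {q1,q2,q3,q4,q6,q7,q9,q11} | {q8,q10}.
Refine {q1,q2,q3,q4,q6,q7,q9,q11} on symbol 0: members go to different blocks, giving {q1,q3,q4,q6,q7,q9,q11} and {q2}.
On input 0, block {q1,q3,q4,q6,q7,q9,q11} splits into {q1,q3,q4,q7,q11} and {q6,q9}.
On input 1, block {q1,q3,q4,q7,q11} splits into {q1,q3,q11} and {q4} and {q7}.
Refine {q1,q3,q11} on symbol 0: members go to different blocks, giving {q3,q11} and {q1}.
Split {q6,q9} by δ(·,2) → {q6} and {q9}.
No further refinement is possible. Final partition (8 blocks): {q3,q11} | {q8,q10} | {q2} | {q6} | {q4} | {q7} | {q1} | {q9}.

8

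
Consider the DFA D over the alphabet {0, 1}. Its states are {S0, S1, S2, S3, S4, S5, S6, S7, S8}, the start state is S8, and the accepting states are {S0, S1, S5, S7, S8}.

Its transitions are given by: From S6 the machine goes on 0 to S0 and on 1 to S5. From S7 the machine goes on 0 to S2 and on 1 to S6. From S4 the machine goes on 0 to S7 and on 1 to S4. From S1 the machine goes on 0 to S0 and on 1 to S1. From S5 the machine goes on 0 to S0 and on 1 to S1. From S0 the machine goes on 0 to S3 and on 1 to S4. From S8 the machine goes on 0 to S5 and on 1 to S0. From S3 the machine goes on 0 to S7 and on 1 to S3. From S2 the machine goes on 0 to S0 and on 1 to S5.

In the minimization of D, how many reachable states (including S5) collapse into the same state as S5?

2

All states are reachable from the start state.
P0 = {S0,S1,S5,S7,S8} | {S2,S3,S4,S6}.
Split {S0,S1,S5,S7,S8} by δ(·,0) → {S1,S5,S8} and {S0,S7}.
On input 0, block {S1,S5,S8} splits into {S1,S5} and {S8}.
Refine {S2,S3,S4,S6} on symbol 1: members go to different blocks, giving {S2,S6} and {S3,S4}.
Refine {S0,S7} on symbol 0: members go to different blocks, giving {S0} and {S7}.
The partition is now stable with 6 blocks: {S1,S5} | {S2,S6} | {S0} | {S8} | {S3,S4} | {S7}.
The equivalence class containing S5 is {S1,S5}, of size 2.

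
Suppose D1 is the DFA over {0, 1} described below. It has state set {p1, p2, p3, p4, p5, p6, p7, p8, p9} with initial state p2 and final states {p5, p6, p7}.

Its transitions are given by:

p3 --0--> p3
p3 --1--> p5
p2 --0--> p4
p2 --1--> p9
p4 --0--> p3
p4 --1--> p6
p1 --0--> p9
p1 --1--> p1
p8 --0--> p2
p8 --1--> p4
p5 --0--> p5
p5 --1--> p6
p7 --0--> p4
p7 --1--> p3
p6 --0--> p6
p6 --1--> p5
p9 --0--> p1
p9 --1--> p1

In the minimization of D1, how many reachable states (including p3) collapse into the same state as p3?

2

Reachable states from the start: {p1,p2,p3,p4,p5,p6,p9}. Unreachable: {p7,p8} — drop them.
P0 = {p5,p6} | {p1,p2,p3,p4,p9}.
Split {p1,p2,p3,p4,p9} by δ(·,1) → {p1,p2,p9} and {p3,p4}.
Refine {p1,p2,p9} on symbol 0: members go to different blocks, giving {p1,p9} and {p2}.
The partition is now stable with 4 blocks: {p5,p6} | {p1,p9} | {p3,p4} | {p2}.
The equivalence class containing p3 is {p3,p4}, of size 2.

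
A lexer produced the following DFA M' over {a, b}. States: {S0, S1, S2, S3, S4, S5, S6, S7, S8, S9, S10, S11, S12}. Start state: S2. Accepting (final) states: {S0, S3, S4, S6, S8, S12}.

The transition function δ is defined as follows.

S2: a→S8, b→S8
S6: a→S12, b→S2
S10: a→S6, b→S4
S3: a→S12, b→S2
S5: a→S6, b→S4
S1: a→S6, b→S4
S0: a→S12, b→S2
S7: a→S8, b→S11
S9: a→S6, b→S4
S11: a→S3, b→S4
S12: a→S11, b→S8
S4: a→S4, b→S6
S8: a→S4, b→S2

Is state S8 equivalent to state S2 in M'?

No

First remove the unreachable states {S0,S1,S5,S7,S9,S10}; 7 states remain.
Initial partition by acceptance: {S3,S4,S6,S8,S12} | {S2,S11}.
Refine {S3,S4,S6,S8,S12} on symbol a: members go to different blocks, giving {S3,S4,S6,S8} and {S12}.
On input a, block {S3,S4,S6,S8} splits into {S3,S6} and {S4,S8}.
Split {S2,S11} by δ(·,a) → {S2} and {S11}.
Split {S4,S8} by δ(·,b) → {S4} and {S8}.
No further refinement is possible. Final partition (6 blocks): {S3,S6} | {S2} | {S12} | {S4} | {S11} | {S8}.
S8 and S2 end up in different blocks, so they are distinguishable. For instance, the string 'ε' is accepted from only S8.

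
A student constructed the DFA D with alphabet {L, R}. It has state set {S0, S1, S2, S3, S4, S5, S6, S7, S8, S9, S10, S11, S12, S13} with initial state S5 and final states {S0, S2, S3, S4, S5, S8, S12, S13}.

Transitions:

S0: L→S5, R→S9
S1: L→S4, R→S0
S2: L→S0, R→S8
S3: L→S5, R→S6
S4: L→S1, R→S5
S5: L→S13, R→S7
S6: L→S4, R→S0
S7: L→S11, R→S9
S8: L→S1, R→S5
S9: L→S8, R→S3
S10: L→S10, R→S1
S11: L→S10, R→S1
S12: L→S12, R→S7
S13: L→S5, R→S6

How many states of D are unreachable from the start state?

2

BFS from S5 reaches {S0, S1, S3, S4, S5, S6, S7, S8, S9, S10, S11, S13}; the 2 state(s) S2, S12 are never visited.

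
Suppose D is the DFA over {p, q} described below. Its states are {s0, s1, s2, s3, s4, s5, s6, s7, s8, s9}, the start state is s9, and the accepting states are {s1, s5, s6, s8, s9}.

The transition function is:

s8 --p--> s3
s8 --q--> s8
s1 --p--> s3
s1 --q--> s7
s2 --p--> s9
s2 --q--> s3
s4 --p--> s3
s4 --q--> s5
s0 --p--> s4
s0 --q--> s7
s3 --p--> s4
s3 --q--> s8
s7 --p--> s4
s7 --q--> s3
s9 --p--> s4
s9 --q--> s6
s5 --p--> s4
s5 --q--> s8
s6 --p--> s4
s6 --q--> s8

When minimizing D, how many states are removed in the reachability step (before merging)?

No path from s9 leads to s0, s1, s2, s7; the other 6 states are all reachable.

4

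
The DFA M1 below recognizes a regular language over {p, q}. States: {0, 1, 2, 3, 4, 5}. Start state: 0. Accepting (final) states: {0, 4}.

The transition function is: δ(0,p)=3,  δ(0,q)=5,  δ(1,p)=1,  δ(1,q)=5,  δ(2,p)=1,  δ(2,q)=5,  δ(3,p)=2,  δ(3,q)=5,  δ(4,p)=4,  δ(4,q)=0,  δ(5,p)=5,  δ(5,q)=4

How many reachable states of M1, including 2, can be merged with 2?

Every state is reachable, so we keep all 6.
Start with accepting vs non-accepting: {0,4} | {1,2,3,5}.
Refine {0,4} on symbol p: members go to different blocks, giving {0} and {4}.
On input q, block {1,2,3,5} splits into {1,2,3} and {5}.
The partition is now stable with 4 blocks: {0} | {1,2,3} | {4} | {5}.
State 2 belongs to the block {1,2,3}, which has 3 states.

3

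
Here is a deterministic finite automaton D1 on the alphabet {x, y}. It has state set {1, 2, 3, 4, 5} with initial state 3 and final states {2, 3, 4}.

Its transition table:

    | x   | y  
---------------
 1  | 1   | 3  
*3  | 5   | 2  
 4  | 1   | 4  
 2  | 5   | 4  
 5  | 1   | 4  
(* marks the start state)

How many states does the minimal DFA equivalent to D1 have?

All states are reachable from the start state.
P0 = {2,3,4} | {1,5}.
Stable partition: {2,3,4} | {1,5} — 2 equivalence classes.

2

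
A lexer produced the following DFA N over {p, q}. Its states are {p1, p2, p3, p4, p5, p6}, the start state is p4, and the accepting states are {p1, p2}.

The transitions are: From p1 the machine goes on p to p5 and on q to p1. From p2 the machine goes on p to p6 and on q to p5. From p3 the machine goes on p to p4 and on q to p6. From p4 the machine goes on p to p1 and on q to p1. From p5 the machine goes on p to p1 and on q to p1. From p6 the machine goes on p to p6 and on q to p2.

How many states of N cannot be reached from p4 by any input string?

3

No path from p4 leads to p2, p3, p6; the other 3 states are all reachable.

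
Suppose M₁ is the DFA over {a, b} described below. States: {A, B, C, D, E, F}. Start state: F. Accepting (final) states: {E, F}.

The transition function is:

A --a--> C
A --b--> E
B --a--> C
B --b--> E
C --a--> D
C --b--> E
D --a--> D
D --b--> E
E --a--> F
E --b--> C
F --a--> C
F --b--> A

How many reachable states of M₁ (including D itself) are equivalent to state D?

3

States {B} cannot be reached from the start state, so discard them.
Start with accepting vs non-accepting: {E,F} | {A,C,D}.
Refine {E,F} on symbol a: members go to different blocks, giving {E} and {F}.
The partition is now stable with 3 blocks: {E} | {A,C,D} | {F}.
The equivalence class containing D is {A,C,D}, of size 3.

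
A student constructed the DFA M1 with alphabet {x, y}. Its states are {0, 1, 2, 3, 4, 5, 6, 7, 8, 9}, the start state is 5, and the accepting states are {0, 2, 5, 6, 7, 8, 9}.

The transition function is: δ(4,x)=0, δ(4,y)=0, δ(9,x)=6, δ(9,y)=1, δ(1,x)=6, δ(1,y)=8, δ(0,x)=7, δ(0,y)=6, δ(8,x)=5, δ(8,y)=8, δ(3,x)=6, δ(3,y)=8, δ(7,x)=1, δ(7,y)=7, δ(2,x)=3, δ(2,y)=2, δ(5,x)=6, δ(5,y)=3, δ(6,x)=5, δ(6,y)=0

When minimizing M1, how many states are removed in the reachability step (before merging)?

3

No path from 5 leads to 2, 4, 9; the other 7 states are all reachable.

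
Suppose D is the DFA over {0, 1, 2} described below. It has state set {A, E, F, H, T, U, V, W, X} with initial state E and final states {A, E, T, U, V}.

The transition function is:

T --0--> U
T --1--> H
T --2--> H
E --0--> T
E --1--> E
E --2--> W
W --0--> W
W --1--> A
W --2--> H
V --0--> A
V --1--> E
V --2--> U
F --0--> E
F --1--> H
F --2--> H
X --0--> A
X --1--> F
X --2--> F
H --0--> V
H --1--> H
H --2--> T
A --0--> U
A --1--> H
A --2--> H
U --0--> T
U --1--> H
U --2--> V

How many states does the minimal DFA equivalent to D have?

6

First remove the unreachable states {F,X}; 7 states remain.
Start with accepting vs non-accepting: {A,E,T,U,V} | {H,W}.
Refine {A,E,T,U,V} on symbol 1: members go to different blocks, giving {A,T,U} and {E,V}.
Refine {A,T,U} on symbol 2: members go to different blocks, giving {A,T} and {U}.
Split {H,W} by δ(·,0) → {H} and {W}.
On input 2, block {E,V} splits into {V} and {E}.
Stable partition: {A,T} | {H} | {V} | {U} | {W} | {E} — 6 equivalence classes.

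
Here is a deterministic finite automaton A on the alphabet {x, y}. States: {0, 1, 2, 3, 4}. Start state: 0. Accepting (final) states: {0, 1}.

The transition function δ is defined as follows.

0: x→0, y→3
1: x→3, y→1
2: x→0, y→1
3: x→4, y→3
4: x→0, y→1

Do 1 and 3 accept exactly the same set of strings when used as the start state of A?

No

States {2} cannot be reached from the start state, so discard them.
Initial partition by acceptance: {0,1} | {3,4}.
Refine {0,1} on symbol x: members go to different blocks, giving {0} and {1}.
Refine {3,4} on symbol x: members go to different blocks, giving {3} and {4}.
No further refinement is possible. Final partition (4 blocks): {0} | {3} | {1} | {4}.
1 and 3 end up in different blocks, so they are distinguishable. For instance, the string 'ε' is accepted from only 1.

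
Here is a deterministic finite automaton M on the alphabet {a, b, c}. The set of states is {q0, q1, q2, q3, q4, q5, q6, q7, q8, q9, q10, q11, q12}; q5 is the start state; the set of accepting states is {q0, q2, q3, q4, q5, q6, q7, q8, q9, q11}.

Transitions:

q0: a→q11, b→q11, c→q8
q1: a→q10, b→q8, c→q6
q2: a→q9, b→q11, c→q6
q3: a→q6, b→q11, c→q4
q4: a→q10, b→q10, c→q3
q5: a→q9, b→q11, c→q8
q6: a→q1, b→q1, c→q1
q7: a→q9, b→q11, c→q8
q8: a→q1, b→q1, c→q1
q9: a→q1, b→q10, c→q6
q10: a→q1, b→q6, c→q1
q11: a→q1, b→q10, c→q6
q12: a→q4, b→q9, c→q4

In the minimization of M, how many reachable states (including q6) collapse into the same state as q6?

Reachable states from the start: {q1,q5,q6,q8,q9,q10,q11}. Unreachable: {q0,q2,q3,q4,q7,q12} — drop them.
P0 = {q5,q6,q8,q9,q11} | {q1,q10}.
Refine {q5,q6,q8,q9,q11} on symbol a: members go to different blocks, giving {q6,q8,q9,q11} and {q5}.
On input c, block {q6,q8,q9,q11} splits into {q6,q8} and {q9,q11}.
Refine {q1,q10} on symbol c: members go to different blocks, giving {q1} and {q10}.
Stable partition: {q6,q8} | {q1} | {q5} | {q9,q11} | {q10} — 5 equivalence classes.
State q6 belongs to the block {q6,q8}, which has 2 states.

2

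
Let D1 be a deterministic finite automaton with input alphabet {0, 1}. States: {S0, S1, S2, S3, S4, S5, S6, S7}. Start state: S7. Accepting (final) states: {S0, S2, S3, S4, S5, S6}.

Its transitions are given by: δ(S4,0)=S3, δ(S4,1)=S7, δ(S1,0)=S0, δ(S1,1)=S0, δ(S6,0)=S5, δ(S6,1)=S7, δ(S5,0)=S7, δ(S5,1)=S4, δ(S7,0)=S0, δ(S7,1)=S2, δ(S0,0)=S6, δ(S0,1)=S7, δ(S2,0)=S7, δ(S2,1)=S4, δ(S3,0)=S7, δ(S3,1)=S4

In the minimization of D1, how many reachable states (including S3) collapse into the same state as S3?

3

States {S1} cannot be reached from the start state, so discard them.
P0 = {S0,S2,S3,S4,S5,S6} | {S7}.
Refine {S0,S2,S3,S4,S5,S6} on symbol 0: members go to different blocks, giving {S0,S4,S6} and {S2,S3,S5}.
On input 0, block {S0,S4,S6} splits into {S4,S6} and {S0}.
No further refinement is possible. Final partition (4 blocks): {S4,S6} | {S7} | {S2,S3,S5} | {S0}.
State S3 belongs to the block {S2,S3,S5}, which has 3 states.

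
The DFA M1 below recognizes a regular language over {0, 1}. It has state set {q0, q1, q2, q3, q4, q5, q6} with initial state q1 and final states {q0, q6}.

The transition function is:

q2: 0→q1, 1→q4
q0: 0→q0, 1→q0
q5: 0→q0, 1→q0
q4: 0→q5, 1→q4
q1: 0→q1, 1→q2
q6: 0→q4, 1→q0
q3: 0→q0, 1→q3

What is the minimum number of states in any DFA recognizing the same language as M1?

5

Reachable states from the start: {q0,q1,q2,q4,q5}. Unreachable: {q3,q6} — drop them.
P0 = {q0} | {q1,q2,q4,q5}.
Refine {q1,q2,q4,q5} on symbol 0: members go to different blocks, giving {q1,q2,q4} and {q5}.
On input 0, block {q1,q2,q4} splits into {q1,q2} and {q4}.
Split {q1,q2} by δ(·,1) → {q1} and {q2}.
No further refinement is possible. Final partition (5 blocks): {q0} | {q1} | {q5} | {q4} | {q2}.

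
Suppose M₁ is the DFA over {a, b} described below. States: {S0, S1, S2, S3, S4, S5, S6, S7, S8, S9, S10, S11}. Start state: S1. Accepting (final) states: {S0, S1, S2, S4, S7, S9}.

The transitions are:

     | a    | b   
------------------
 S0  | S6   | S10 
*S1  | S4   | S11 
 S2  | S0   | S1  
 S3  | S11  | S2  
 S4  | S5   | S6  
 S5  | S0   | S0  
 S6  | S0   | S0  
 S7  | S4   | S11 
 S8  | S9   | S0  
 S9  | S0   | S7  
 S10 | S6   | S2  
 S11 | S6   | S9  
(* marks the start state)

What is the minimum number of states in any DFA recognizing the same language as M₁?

States {S3,S8} cannot be reached from the start state, so discard them.
Initial partition by acceptance: {S0,S1,S2,S4,S7,S9} | {S5,S6,S10,S11}.
Split {S0,S1,S2,S4,S7,S9} by δ(·,a) → {S1,S2,S7,S9} and {S0,S4}.
Split {S1,S2,S7,S9} by δ(·,b) → {S1,S7} and {S2,S9}.
Refine {S5,S6,S10,S11} on symbol a: members go to different blocks, giving {S5,S6} and {S10,S11}.
Refine {S0,S4} on symbol b: members go to different blocks, giving {S0} and {S4}.
The partition is now stable with 6 blocks: {S1,S7} | {S5,S6} | {S0} | {S2,S9} | {S10,S11} | {S4}.

6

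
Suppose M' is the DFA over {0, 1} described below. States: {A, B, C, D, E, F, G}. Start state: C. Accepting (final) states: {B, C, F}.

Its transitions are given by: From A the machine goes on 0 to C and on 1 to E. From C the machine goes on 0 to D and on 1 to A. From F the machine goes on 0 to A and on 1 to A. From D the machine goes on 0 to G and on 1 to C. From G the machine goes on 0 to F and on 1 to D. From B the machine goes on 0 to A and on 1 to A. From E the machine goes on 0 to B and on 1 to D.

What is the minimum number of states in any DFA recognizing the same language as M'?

All states are reachable from the start state.
P0 = {B,C,F} | {A,D,E,G}.
On input 0, block {A,D,E,G} splits into {A,E,G} and {D}.
Split {B,C,F} by δ(·,0) → {B,F} and {C}.
Split {A,E,G} by δ(·,0) → {E,G} and {A}.
Stable partition: {B,F} | {E,G} | {D} | {C} | {A} — 5 equivalence classes.

5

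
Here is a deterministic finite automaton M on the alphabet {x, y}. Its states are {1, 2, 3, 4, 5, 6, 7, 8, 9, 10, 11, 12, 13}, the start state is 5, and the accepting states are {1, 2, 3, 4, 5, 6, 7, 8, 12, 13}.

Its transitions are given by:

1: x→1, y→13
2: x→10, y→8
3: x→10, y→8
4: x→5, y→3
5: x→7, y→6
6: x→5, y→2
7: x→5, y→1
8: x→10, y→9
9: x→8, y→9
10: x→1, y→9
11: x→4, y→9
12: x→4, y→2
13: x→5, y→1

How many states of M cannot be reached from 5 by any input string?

BFS from 5 reaches {1, 2, 5, 6, 7, 8, 9, 10, 13}; the 4 state(s) 3, 4, 11, 12 are never visited.

4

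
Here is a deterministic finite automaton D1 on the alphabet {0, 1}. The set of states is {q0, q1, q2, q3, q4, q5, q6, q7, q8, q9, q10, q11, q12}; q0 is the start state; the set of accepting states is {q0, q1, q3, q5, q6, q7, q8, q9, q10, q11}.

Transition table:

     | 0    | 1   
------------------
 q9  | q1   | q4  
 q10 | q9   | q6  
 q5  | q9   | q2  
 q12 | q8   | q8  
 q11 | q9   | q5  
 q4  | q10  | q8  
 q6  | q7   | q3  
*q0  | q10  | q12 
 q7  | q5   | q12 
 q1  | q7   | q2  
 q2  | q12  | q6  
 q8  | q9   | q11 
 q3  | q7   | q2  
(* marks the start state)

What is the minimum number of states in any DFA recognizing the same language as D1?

7

Every state is reachable, so we keep all 13.
Initial partition by acceptance: {q0,q1,q3,q5,q6,q7,q8,q9,q10,q11} | {q2,q4,q12}.
Split {q0,q1,q3,q5,q6,q7,q8,q9,q10,q11} by δ(·,1) → {q0,q1,q3,q5,q7,q9} and {q6,q8,q10,q11}.
Refine {q0,q1,q3,q5,q7,q9} on symbol 0: members go to different blocks, giving {q1,q3,q5,q7,q9} and {q0}.
On input 0, block {q2,q4,q12} splits into {q4,q12} and {q2}.
On input 1, block {q1,q3,q5,q7,q9} splits into {q1,q3,q5} and {q7,q9}.
Refine {q6,q8,q10,q11} on symbol 1: members go to different blocks, giving {q6,q11} and {q8,q10}.
The partition is now stable with 7 blocks: {q1,q3,q5} | {q4,q12} | {q6,q11} | {q0} | {q2} | {q7,q9} | {q8,q10}.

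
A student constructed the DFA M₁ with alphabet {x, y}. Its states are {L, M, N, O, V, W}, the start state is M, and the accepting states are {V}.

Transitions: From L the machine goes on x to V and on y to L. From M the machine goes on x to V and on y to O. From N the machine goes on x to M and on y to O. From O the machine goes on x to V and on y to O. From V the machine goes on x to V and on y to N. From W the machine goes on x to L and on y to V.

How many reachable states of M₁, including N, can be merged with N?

Reachable states from the start: {M,N,O,V}. Unreachable: {L,W} — drop them.
P0 = {V} | {M,N,O}.
Refine {M,N,O} on symbol x: members go to different blocks, giving {M,O} and {N}.
Stable partition: {V} | {M,O} | {N} — 3 equivalence classes.
The equivalence class containing N is {N}, of size 1.

1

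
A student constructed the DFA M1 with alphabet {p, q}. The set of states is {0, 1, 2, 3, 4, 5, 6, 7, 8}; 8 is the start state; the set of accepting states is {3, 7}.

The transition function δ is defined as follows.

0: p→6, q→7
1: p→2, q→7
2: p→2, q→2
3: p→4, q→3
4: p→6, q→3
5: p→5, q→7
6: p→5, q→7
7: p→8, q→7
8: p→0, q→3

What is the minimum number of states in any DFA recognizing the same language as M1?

States {1,2} cannot be reached from the start state, so discard them.
Initial partition by acceptance: {3,7} | {0,4,5,6,8}.
Stable partition: {3,7} | {0,4,5,6,8} — 2 equivalence classes.

2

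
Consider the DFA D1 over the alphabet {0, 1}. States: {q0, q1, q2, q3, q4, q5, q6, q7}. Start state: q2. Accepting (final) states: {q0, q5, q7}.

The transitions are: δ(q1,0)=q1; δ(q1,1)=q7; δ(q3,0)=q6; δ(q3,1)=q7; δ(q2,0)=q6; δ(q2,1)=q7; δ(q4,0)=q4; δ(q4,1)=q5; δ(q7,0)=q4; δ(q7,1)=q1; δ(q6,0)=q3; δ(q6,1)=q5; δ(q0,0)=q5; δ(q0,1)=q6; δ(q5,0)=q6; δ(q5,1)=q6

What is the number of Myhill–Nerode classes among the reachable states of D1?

2

First remove the unreachable states {q0}; 7 states remain.
Initial partition by acceptance: {q5,q7} | {q1,q2,q3,q4,q6}.
Stable partition: {q5,q7} | {q1,q2,q3,q4,q6} — 2 equivalence classes.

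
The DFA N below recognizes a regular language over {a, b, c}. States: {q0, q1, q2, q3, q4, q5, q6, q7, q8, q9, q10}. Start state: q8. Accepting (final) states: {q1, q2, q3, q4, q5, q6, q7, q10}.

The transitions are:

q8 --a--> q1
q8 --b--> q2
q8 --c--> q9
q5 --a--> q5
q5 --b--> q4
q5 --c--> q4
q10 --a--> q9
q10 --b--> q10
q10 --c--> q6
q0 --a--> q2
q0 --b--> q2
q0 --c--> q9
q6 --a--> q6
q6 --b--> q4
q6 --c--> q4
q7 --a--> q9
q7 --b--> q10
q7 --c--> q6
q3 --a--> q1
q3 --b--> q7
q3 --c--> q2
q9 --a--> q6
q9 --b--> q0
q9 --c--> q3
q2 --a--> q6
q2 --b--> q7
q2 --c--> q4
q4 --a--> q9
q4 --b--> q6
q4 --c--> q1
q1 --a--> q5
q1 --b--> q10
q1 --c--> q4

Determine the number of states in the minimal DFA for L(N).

Initial partition by acceptance: {q1,q2,q3,q4,q5,q6,q7,q10} | {q0,q8,q9}.
Split {q1,q2,q3,q4,q5,q6,q7,q10} by δ(·,a) → {q1,q2,q3,q5,q6} and {q4,q7,q10}.
Refine {q1,q2,q3,q5,q6} on symbol c: members go to different blocks, giving {q1,q2,q5,q6} and {q3}.
On input b, block {q0,q8,q9} splits into {q0,q8} and {q9}.
Refine {q4,q7,q10} on symbol b: members go to different blocks, giving {q7,q10} and {q4}.
Refine {q1,q2,q5,q6} on symbol b: members go to different blocks, giving {q1,q2} and {q5,q6}.
Stable partition: {q1,q2} | {q0,q8} | {q7,q10} | {q3} | {q9} | {q4} | {q5,q6} — 7 equivalence classes.

7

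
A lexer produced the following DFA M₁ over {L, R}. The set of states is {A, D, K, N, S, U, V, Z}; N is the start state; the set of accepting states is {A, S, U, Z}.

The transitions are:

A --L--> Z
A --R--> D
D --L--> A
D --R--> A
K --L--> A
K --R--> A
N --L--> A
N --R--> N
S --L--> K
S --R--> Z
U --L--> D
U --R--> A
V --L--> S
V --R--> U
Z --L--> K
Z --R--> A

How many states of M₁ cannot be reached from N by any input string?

3

No path from N leads to S, U, V; the other 5 states are all reachable.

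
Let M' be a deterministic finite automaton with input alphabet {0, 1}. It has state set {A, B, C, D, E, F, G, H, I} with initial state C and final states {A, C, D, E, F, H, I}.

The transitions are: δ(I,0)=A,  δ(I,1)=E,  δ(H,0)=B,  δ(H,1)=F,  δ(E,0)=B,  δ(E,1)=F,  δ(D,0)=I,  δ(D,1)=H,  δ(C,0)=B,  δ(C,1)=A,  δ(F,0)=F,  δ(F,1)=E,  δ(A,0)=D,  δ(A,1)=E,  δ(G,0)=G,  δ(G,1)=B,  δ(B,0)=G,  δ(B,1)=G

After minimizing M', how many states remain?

Initial partition by acceptance: {A,C,D,E,F,H,I} | {B,G}.
On input 0, block {A,C,D,E,F,H,I} splits into {A,D,F,I} and {C,E,H}.
The partition is now stable with 3 blocks: {A,D,F,I} | {B,G} | {C,E,H}.

3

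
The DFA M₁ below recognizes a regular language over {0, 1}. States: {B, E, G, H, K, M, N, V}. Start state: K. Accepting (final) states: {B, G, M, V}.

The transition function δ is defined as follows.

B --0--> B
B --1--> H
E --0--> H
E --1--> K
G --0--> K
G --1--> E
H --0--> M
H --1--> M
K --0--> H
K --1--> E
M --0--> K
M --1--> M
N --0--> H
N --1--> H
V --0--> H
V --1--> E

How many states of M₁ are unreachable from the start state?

No path from K leads to B, G, N, V; the other 4 states are all reachable.

4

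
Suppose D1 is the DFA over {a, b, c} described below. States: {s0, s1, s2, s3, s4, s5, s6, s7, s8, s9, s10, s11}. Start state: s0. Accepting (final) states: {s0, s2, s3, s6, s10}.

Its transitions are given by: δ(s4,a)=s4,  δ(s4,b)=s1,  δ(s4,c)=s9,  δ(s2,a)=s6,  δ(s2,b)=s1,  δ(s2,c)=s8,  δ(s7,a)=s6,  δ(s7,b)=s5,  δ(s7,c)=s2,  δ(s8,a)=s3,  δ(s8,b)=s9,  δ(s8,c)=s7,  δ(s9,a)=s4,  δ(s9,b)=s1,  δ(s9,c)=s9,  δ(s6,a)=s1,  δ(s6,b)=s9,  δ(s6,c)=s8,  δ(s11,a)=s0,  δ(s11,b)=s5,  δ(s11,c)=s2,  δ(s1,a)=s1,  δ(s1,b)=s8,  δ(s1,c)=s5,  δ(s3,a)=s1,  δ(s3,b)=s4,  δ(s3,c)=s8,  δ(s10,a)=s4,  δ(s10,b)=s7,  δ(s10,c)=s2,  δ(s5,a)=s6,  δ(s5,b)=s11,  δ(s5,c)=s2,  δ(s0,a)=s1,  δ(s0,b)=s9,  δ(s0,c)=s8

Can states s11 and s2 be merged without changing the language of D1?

States {s10} cannot be reached from the start state, so discard them.
P0 = {s0,s2,s3,s6} | {s1,s4,s5,s7,s8,s9,s11}.
Refine {s0,s2,s3,s6} on symbol a: members go to different blocks, giving {s0,s3,s6} and {s2}.
On input a, block {s1,s4,s5,s7,s8,s9,s11} splits into {s5,s7,s8,s11} and {s1,s4,s9}.
Refine {s5,s7,s8,s11} on symbol b: members go to different blocks, giving {s5,s7,s11} and {s8}.
Refine {s1,s4,s9} on symbol b: members go to different blocks, giving {s4,s9} and {s1}.
The partition is now stable with 6 blocks: {s0,s3,s6} | {s5,s7,s11} | {s2} | {s4,s9} | {s8} | {s1}.
s11 and s2 end up in different blocks, so they are distinguishable. For instance, the string 'ε' is accepted from only s2.

No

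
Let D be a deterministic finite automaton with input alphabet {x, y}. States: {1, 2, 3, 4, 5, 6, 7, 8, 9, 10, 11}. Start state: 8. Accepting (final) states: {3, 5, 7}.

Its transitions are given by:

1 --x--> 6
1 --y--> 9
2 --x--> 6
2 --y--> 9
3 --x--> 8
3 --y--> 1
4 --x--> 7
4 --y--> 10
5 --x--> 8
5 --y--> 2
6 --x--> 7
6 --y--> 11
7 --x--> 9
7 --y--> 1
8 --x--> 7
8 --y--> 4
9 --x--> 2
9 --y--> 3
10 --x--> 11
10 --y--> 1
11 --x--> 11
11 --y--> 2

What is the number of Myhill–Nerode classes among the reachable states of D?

First remove the unreachable states {5}; 10 states remain.
Start with accepting vs non-accepting: {3,7} | {1,2,4,6,8,9,10,11}.
Split {1,2,4,6,8,9,10,11} by δ(·,x) → {1,2,9,10,11} and {4,6,8}.
Split {3,7} by δ(·,x) → {3} and {7}.
On input x, block {1,2,9,10,11} splits into {9,10,11} and {1,2}.
On input x, block {9,10,11} splits into {10,11} and {9}.
On input y, block {4,6,8} splits into {4,6} and {8}.
No further refinement is possible. Final partition (7 blocks): {3} | {10,11} | {4,6} | {7} | {1,2} | {9} | {8}.

7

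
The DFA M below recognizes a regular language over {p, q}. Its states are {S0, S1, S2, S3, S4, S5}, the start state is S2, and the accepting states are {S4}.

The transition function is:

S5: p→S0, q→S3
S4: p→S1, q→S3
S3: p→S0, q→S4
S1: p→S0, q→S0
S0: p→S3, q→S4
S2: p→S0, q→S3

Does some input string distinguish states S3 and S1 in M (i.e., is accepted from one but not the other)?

Yes

First remove the unreachable states {S5}; 5 states remain.
Initial partition by acceptance: {S4} | {S0,S1,S2,S3}.
Split {S0,S1,S2,S3} by δ(·,q) → {S0,S3} and {S1,S2}.
The partition is now stable with 3 blocks: {S4} | {S0,S3} | {S1,S2}.
S3 and S1 end up in different blocks, so they are distinguishable. For instance, the string 'q' is accepted from only S3.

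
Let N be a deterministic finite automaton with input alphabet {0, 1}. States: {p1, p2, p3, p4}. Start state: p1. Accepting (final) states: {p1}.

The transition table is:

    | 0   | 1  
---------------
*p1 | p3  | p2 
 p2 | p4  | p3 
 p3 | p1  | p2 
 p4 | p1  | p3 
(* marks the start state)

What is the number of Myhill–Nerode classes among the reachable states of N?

Every state is reachable, so we keep all 4.
P0 = {p1} | {p2,p3,p4}.
Split {p2,p3,p4} by δ(·,0) → {p3,p4} and {p2}.
On input 1, block {p3,p4} splits into {p3} and {p4}.
The partition is now stable with 4 blocks: {p1} | {p3} | {p2} | {p4}.

4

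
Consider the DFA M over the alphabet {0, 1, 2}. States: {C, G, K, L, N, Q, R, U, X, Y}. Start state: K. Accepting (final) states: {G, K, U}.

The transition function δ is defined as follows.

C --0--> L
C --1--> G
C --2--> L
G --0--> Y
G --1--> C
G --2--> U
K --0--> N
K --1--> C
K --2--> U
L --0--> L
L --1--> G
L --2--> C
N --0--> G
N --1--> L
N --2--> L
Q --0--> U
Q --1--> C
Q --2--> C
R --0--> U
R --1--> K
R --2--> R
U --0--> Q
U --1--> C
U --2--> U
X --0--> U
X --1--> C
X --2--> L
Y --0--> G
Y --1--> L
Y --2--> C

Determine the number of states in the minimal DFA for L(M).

3

States {R,X} cannot be reached from the start state, so discard them.
Start with accepting vs non-accepting: {G,K,U} | {C,L,N,Q,Y}.
On input 0, block {C,L,N,Q,Y} splits into {N,Q,Y} and {C,L}.
The partition is now stable with 3 blocks: {G,K,U} | {N,Q,Y} | {C,L}.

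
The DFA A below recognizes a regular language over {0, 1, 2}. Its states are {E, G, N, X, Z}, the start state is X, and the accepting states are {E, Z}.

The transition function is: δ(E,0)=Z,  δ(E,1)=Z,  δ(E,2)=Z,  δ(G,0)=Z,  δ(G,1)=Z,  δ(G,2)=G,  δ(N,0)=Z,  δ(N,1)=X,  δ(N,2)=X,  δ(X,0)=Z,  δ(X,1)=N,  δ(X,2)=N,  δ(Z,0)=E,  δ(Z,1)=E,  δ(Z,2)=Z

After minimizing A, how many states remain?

States {G} cannot be reached from the start state, so discard them.
P0 = {E,Z} | {N,X}.
The partition is now stable with 2 blocks: {E,Z} | {N,X}.

2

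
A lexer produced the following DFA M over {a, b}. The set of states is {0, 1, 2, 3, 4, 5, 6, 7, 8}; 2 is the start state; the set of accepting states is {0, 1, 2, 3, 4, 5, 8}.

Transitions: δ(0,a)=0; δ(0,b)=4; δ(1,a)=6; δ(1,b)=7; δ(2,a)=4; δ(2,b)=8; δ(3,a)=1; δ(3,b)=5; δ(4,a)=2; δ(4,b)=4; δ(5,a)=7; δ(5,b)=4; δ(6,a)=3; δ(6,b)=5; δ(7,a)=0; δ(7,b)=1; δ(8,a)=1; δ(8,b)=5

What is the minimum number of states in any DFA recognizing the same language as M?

8

Start with accepting vs non-accepting: {0,1,2,3,4,5,8} | {6,7}.
On input a, block {0,1,2,3,4,5,8} splits into {0,2,3,4,8} and {1,5}.
Split {0,2,3,4,8} by δ(·,a) → {0,2,4} and {3,8}.
On input b, block {0,2,4} splits into {0,4} and {2}.
On input a, block {0,4} splits into {0} and {4}.
On input a, block {6,7} splits into {6} and {7}.
Split {1,5} by δ(·,a) → {1} and {5}.
Stable partition: {0} | {6} | {1} | {3,8} | {2} | {4} | {7} | {5} — 8 equivalence classes.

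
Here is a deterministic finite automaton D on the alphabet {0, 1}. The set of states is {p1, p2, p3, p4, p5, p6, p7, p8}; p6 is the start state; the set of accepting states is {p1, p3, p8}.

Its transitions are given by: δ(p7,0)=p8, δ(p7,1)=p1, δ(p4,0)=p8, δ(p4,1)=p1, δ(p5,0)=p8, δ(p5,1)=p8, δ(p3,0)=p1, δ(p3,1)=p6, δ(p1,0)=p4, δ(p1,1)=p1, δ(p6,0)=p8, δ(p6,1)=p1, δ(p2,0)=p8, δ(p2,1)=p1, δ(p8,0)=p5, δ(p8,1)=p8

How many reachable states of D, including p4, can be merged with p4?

Reachable states from the start: {p1,p4,p5,p6,p8}. Unreachable: {p2,p3,p7} — drop them.
P0 = {p1,p8} | {p4,p5,p6}.
The partition is now stable with 2 blocks: {p1,p8} | {p4,p5,p6}.
The equivalence class containing p4 is {p4,p5,p6}, of size 3.

3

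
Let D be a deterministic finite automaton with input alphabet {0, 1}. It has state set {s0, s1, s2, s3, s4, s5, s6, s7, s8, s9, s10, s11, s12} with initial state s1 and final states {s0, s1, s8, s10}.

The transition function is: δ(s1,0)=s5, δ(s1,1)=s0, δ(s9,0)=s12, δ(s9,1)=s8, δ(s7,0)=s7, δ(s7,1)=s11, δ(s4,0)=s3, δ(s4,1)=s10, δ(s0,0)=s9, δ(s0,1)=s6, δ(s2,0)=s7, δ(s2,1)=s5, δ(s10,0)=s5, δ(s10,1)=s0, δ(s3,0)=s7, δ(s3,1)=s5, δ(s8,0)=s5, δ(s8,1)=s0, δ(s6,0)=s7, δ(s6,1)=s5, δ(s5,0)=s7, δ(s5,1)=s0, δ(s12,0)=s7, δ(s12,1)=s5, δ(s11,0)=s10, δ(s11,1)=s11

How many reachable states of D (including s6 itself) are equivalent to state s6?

Reachable states from the start: {s0,s1,s5,s6,s7,s8,s9,s10,s11,s12}. Unreachable: {s2,s3,s4} — drop them.
P0 = {s0,s1,s8,s10} | {s5,s6,s7,s9,s11,s12}.
Refine {s0,s1,s8,s10} on symbol 1: members go to different blocks, giving {s1,s8,s10} and {s0}.
Refine {s5,s6,s7,s9,s11,s12} on symbol 0: members go to different blocks, giving {s5,s6,s7,s9,s12} and {s11}.
Refine {s5,s6,s7,s9,s12} on symbol 1: members go to different blocks, giving {s6,s12} and {s5} and {s7} and {s9}.
Stable partition: {s1,s8,s10} | {s6,s12} | {s0} | {s11} | {s5} | {s7} | {s9} — 7 equivalence classes.
State s6 belongs to the block {s6,s12}, which has 2 states.

2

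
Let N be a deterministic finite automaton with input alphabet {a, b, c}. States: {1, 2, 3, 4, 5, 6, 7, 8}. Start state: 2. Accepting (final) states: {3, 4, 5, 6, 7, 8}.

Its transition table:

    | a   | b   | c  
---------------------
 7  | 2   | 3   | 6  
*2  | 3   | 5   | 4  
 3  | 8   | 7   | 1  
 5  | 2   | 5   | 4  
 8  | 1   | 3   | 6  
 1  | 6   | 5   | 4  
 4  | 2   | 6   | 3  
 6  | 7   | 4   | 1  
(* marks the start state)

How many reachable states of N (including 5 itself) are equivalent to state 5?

Every state is reachable, so we keep all 8.
Start with accepting vs non-accepting: {3,4,5,6,7,8} | {1,2}.
On input a, block {3,4,5,6,7,8} splits into {4,5,7,8} and {3,6}.
Refine {4,5,7,8} on symbol b: members go to different blocks, giving {4,7,8} and {5}.
No further refinement is possible. Final partition (4 blocks): {4,7,8} | {1,2} | {3,6} | {5}.
State 5 belongs to the block {5}, which has 1 states.

1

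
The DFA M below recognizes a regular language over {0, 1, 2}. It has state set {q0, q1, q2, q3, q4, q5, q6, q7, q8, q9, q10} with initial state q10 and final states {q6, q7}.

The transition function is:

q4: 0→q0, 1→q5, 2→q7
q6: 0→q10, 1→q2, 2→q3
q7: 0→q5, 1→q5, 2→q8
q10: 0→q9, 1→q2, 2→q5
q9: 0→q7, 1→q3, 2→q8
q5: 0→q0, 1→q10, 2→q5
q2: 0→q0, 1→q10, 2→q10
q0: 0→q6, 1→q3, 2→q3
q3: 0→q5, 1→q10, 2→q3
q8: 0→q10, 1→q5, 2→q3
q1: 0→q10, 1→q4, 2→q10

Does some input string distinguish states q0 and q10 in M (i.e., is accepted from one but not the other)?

Reachable states from the start: {q0,q2,q3,q5,q6,q7,q8,q9,q10}. Unreachable: {q1,q4} — drop them.
P0 = {q6,q7} | {q0,q2,q3,q5,q8,q9,q10}.
Split {q0,q2,q3,q5,q8,q9,q10} by δ(·,0) → {q2,q3,q5,q8,q10} and {q0,q9}.
On input 0, block {q2,q3,q5,q8,q10} splits into {q2,q5,q10} and {q3,q8}.
No further refinement is possible. Final partition (4 blocks): {q6,q7} | {q2,q5,q10} | {q0,q9} | {q3,q8}.
q0 and q10 end up in different blocks, so they are distinguishable. For instance, the string '0' is accepted from only q0.

Yes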